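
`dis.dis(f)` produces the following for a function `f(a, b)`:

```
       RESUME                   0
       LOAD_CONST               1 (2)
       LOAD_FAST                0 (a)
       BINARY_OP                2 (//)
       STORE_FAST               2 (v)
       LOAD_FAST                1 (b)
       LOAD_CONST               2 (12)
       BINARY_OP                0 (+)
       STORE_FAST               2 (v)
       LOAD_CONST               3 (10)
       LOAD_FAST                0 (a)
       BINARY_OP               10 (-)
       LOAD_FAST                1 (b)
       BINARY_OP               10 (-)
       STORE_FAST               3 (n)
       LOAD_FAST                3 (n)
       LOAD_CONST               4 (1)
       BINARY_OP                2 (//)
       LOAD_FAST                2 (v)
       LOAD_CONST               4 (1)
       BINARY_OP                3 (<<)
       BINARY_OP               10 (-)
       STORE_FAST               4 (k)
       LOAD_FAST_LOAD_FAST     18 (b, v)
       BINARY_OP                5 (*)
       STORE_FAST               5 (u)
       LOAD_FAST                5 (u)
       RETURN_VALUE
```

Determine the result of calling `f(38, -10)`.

LOAD_CONST → push 2. Stack: [2]
LOAD_FAST a → push 38. Stack: [2, 38]
BINARY_OP // → 2 // 38 = 0. Stack: [0]
STORE_FAST v → v=0. Stack: []
LOAD_FAST b → push -10. Stack: [-10]
LOAD_CONST → push 12. Stack: [-10, 12]
BINARY_OP + → -10 + 12 = 2. Stack: [2]
STORE_FAST v → v=2. Stack: []
LOAD_CONST → push 10. Stack: [10]
LOAD_FAST a → push 38. Stack: [10, 38]
BINARY_OP - → 10 - 38 = -28. Stack: [-28]
LOAD_FAST b → push -10. Stack: [-28, -10]
BINARY_OP - → -28 - -10 = -18. Stack: [-18]
STORE_FAST n → n=-18. Stack: []
LOAD_FAST n → push -18. Stack: [-18]
LOAD_CONST → push 1. Stack: [-18, 1]
BINARY_OP // → -18 // 1 = -18. Stack: [-18]
LOAD_FAST v → push 2. Stack: [-18, 2]
LOAD_CONST → push 1. Stack: [-18, 2, 1]
BINARY_OP << → 2 << 1 = 4. Stack: [-18, 4]
BINARY_OP - → -18 - 4 = -22. Stack: [-22]
STORE_FAST k → k=-22. Stack: []
LOAD_FAST_LOAD_FAST b,v → push -10,2. Stack: [-10, 2]
BINARY_OP * → -10 * 2 = -20. Stack: [-20]
STORE_FAST u → u=-20. Stack: []
LOAD_FAST u → push -20. Stack: [-20]
RETURN_VALUE → return -20.

-20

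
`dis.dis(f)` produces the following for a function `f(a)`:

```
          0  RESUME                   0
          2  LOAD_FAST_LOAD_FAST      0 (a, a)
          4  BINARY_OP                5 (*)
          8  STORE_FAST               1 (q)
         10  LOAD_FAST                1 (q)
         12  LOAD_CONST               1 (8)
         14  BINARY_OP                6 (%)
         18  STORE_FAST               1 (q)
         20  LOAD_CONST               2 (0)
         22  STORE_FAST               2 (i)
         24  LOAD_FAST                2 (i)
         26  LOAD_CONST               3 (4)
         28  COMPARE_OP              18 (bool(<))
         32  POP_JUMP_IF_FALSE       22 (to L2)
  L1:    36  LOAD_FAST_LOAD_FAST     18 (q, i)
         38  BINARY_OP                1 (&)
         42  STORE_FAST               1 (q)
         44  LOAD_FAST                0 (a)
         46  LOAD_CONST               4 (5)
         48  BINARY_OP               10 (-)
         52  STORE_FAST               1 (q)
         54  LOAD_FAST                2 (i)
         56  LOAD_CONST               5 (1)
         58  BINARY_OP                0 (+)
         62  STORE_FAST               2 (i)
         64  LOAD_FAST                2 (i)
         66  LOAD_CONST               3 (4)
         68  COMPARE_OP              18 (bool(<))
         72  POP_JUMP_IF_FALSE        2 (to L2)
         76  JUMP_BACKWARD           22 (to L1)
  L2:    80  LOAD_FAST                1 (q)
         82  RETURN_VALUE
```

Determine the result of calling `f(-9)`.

-14

LOAD_FAST_LOAD_FAST a,a → push -9,-9
BINARY_OP * → -9 * -9 = 81
STORE_FAST q → q=81
LOAD_FAST q → push 81
LOAD_CONST → push 8
BINARY_OP % → 81 % 8 = 1
STORE_FAST q → q=1
LOAD_CONST → push 0
STORE_FAST i → i=0
LOAD_FAST i → push 0
LOAD_CONST → push 4
COMPARE_OP bool(<) → 0 vs 4 = True
POP_JUMP_IF_FALSE → pop True; no jump
LOAD_FAST_LOAD_FAST q,i → push 1,0
BINARY_OP & → 1 & 0 = 0
STORE_FAST q → q=0
LOAD_FAST a → push -9
LOAD_CONST → push 5
BINARY_OP - → -9 - 5 = -14
STORE_FAST q → q=-14
LOAD_FAST i → push 0
LOAD_CONST → push 1
BINARY_OP + → 0 + 1 = 1
STORE_FAST i → i=1
LOAD_FAST i → push 1
LOAD_CONST → push 4
COMPARE_OP bool(<) → 1 vs 4 = True
POP_JUMP_IF_FALSE → pop True; no jump
LOAD_FAST_LOAD_FAST q,i → push -14,1
BINARY_OP & → -14 & 1 = 0
STORE_FAST q → q=0
LOAD_FAST a → push -9
LOAD_CONST → push 5
BINARY_OP - → -9 - 5 = -14
STORE_FAST q → q=-14
LOAD_FAST i → push 1
LOAD_CONST → push 1
BINARY_OP + → 1 + 1 = 2
STORE_FAST i → i=2
LOAD_FAST i → push 2
LOAD_CONST → push 4
COMPARE_OP bool(<) → 2 vs 4 = True
POP_JUMP_IF_FALSE → pop True; no jump
LOAD_FAST_LOAD_FAST q,i → push -14,2
BINARY_OP & → -14 & 2 = 2
STORE_FAST q → q=2
LOAD_FAST a → push -9
LOAD_CONST → push 5
BINARY_OP - → -9 - 5 = -14
STORE_FAST q → q=-14
LOAD_FAST i → push 2
LOAD_CONST → push 1
BINARY_OP + → 2 + 1 = 3
STORE_FAST i → i=3
LOAD_FAST i → push 3
LOAD_CONST → push 4
COMPARE_OP bool(<) → 3 vs 4 = True
POP_JUMP_IF_FALSE → pop True; no jump
LOAD_FAST_LOAD_FAST q,i → push -14,3
BINARY_OP & → -14 & 3 = 2
STORE_FAST q → q=2
LOAD_FAST a → push -9
LOAD_CONST → push 5
BINARY_OP - → -9 - 5 = -14
STORE_FAST q → q=-14
LOAD_FAST i → push 3
LOAD_CONST → push 1
BINARY_OP + → 3 + 1 = 4
STORE_FAST i → i=4
LOAD_FAST i → push 4
LOAD_CONST → push 4
COMPARE_OP bool(<) → 4 vs 4 = False
POP_JUMP_IF_FALSE → pop False; jump
LOAD_FAST q → push -14
RETURN_VALUE → return -14.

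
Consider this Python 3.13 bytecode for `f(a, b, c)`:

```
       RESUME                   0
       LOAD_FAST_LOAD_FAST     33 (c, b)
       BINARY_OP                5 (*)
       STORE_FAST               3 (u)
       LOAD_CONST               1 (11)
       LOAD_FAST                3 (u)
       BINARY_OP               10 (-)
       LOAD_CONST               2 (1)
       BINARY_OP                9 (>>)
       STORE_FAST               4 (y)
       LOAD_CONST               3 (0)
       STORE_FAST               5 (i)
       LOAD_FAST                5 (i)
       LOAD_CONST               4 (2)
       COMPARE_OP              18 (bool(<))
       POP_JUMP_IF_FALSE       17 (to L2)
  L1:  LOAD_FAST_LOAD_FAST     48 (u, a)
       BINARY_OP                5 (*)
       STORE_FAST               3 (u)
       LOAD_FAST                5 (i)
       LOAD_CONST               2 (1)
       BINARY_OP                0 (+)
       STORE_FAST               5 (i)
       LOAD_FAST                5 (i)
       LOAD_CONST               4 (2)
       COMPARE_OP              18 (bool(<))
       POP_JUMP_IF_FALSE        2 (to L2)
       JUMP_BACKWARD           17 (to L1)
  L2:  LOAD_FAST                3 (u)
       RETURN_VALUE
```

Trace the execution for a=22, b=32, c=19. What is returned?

LOAD_FAST_LOAD_FAST c,b → push 19,32. Stack: [19, 32]
BINARY_OP * → 19 * 32 = 608. Stack: [608]
STORE_FAST u → u=608. Stack: []
LOAD_CONST → push 11. Stack: [11]
LOAD_FAST u → push 608. Stack: [11, 608]
BINARY_OP - → 11 - 608 = -597. Stack: [-597]
LOAD_CONST → push 1. Stack: [-597, 1]
BINARY_OP >> → -597 >> 1 = -299. Stack: [-299]
STORE_FAST y → y=-299. Stack: []
LOAD_CONST → push 0. Stack: [0]
STORE_FAST i → i=0. Stack: []
LOAD_FAST i → push 0. Stack: [0]
LOAD_CONST → push 2. Stack: [0, 2]
COMPARE_OP bool(<) → 0 vs 2 = True. Stack: [True]
POP_JUMP_IF_FALSE → pop True; no jump. Stack: []
LOAD_FAST_LOAD_FAST u,a → push 608,22. Stack: [608, 22]
BINARY_OP * → 608 * 22 = 13376. Stack: [13376]
STORE_FAST u → u=13376. Stack: []
LOAD_FAST i → push 0. Stack: [0]
LOAD_CONST → push 1. Stack: [0, 1]
BINARY_OP + → 0 + 1 = 1. Stack: [1]
STORE_FAST i → i=1. Stack: []
LOAD_FAST i → push 1. Stack: [1]
LOAD_CONST → push 2. Stack: [1, 2]
COMPARE_OP bool(<) → 1 vs 2 = True. Stack: [True]
POP_JUMP_IF_FALSE → pop True; no jump. Stack: []
LOAD_FAST_LOAD_FAST u,a → push 13376,22. Stack: [13376, 22]
BINARY_OP * → 13376 * 22 = 294272. Stack: [294272]
STORE_FAST u → u=294272. Stack: []
LOAD_FAST i → push 1. Stack: [1]
LOAD_CONST → push 1. Stack: [1, 1]
BINARY_OP + → 1 + 1 = 2. Stack: [2]
STORE_FAST i → i=2. Stack: []
LOAD_FAST i → push 2. Stack: [2]
LOAD_CONST → push 2. Stack: [2, 2]
COMPARE_OP bool(<) → 2 vs 2 = False. Stack: [False]
POP_JUMP_IF_FALSE → pop False; jump. Stack: []
LOAD_FAST u → push 294272. Stack: [294272]
RETURN_VALUE → return 294272.

294272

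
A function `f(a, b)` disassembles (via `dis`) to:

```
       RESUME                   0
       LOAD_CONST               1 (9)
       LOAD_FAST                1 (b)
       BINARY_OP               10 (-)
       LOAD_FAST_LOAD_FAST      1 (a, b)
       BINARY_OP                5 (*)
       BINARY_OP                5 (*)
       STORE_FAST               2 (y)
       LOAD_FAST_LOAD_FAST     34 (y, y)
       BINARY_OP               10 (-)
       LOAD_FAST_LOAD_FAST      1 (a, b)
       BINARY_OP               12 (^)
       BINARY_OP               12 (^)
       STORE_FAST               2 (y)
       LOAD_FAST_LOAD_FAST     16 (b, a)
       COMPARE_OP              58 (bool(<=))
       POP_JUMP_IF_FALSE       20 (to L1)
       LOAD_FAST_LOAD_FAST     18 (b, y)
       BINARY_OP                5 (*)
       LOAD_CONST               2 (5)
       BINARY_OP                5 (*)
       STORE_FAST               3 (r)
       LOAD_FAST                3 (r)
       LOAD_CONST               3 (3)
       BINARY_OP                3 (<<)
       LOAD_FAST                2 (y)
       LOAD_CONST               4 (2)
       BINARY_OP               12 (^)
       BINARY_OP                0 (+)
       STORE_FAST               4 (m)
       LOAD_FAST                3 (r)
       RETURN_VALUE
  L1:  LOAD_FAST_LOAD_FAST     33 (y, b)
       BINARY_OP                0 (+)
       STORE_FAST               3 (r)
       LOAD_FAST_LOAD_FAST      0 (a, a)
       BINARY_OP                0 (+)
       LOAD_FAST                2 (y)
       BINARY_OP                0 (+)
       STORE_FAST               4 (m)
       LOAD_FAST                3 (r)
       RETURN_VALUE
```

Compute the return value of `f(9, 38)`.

LOAD_CONST → push 9. Stack: [9]
LOAD_FAST b → push 38. Stack: [9, 38]
BINARY_OP - → 9 - 38 = -29. Stack: [-29]
LOAD_FAST_LOAD_FAST a,b → push 9,38. Stack: [-29, 9, 38]
BINARY_OP * → 9 * 38 = 342. Stack: [-29, 342]
BINARY_OP * → -29 * 342 = -9918. Stack: [-9918]
STORE_FAST y → y=-9918. Stack: []
LOAD_FAST_LOAD_FAST y,y → push -9918,-9918. Stack: [-9918, -9918]
BINARY_OP - → -9918 - -9918 = 0. Stack: [0]
LOAD_FAST_LOAD_FAST a,b → push 9,38. Stack: [0, 9, 38]
BINARY_OP ^ → 9 ^ 38 = 47. Stack: [0, 47]
BINARY_OP ^ → 0 ^ 47 = 47. Stack: [47]
STORE_FAST y → y=47. Stack: []
LOAD_FAST_LOAD_FAST b,a → push 38,9. Stack: [38, 9]
COMPARE_OP bool(<=) → 38 vs 9 = False. Stack: [False]
POP_JUMP_IF_FALSE → pop False; jump. Stack: []
LOAD_FAST_LOAD_FAST y,b → push 47,38. Stack: [47, 38]
BINARY_OP + → 47 + 38 = 85. Stack: [85]
STORE_FAST r → r=85. Stack: []
LOAD_FAST_LOAD_FAST a,a → push 9,9. Stack: [9, 9]
BINARY_OP + → 9 + 9 = 18. Stack: [18]
LOAD_FAST y → push 47. Stack: [18, 47]
BINARY_OP + → 18 + 47 = 65. Stack: [65]
STORE_FAST m → m=65. Stack: []
LOAD_FAST r → push 85. Stack: [85]
RETURN_VALUE → return 85.

85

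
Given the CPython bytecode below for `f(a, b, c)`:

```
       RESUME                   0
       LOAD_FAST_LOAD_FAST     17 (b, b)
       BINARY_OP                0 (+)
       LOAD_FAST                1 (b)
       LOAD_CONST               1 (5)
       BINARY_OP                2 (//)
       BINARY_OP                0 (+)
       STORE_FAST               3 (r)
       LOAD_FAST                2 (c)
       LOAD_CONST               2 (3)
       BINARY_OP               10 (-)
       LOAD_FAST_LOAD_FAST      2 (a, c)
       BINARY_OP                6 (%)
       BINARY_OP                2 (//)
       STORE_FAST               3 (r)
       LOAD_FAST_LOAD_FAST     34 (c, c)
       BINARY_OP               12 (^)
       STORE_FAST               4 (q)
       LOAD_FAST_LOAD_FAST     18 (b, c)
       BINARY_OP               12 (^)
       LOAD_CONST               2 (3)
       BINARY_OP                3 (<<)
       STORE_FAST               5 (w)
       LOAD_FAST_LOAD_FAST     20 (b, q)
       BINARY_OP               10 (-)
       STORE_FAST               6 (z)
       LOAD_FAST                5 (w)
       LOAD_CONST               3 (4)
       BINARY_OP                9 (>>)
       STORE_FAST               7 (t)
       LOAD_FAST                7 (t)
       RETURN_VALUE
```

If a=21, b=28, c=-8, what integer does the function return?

-14

LOAD_FAST_LOAD_FAST b,b → push 28,28. Stack: [28, 28]
BINARY_OP + → 28 + 28 = 56. Stack: [56]
LOAD_FAST b → push 28. Stack: [56, 28]
LOAD_CONST → push 5. Stack: [56, 28, 5]
BINARY_OP // → 28 // 5 = 5. Stack: [56, 5]
BINARY_OP + → 56 + 5 = 61. Stack: [61]
STORE_FAST r → r=61. Stack: []
LOAD_FAST c → push -8. Stack: [-8]
LOAD_CONST → push 3. Stack: [-8, 3]
BINARY_OP - → -8 - 3 = -11. Stack: [-11]
LOAD_FAST_LOAD_FAST a,c → push 21,-8. Stack: [-11, 21, -8]
BINARY_OP % → 21 % -8 = -3. Stack: [-11, -3]
BINARY_OP // → -11 // -3 = 3. Stack: [3]
STORE_FAST r → r=3. Stack: []
LOAD_FAST_LOAD_FAST c,c → push -8,-8. Stack: [-8, -8]
BINARY_OP ^ → -8 ^ -8 = 0. Stack: [0]
STORE_FAST q → q=0. Stack: []
LOAD_FAST_LOAD_FAST b,c → push 28,-8. Stack: [28, -8]
BINARY_OP ^ → 28 ^ -8 = -28. Stack: [-28]
LOAD_CONST → push 3. Stack: [-28, 3]
BINARY_OP << → -28 << 3 = -224. Stack: [-224]
STORE_FAST w → w=-224. Stack: []
LOAD_FAST_LOAD_FAST b,q → push 28,0. Stack: [28, 0]
BINARY_OP - → 28 - 0 = 28. Stack: [28]
STORE_FAST z → z=28. Stack: []
LOAD_FAST w → push -224. Stack: [-224]
LOAD_CONST → push 4. Stack: [-224, 4]
BINARY_OP >> → -224 >> 4 = -14. Stack: [-14]
STORE_FAST t → t=-14. Stack: []
LOAD_FAST t → push -14. Stack: [-14]
RETURN_VALUE → return -14.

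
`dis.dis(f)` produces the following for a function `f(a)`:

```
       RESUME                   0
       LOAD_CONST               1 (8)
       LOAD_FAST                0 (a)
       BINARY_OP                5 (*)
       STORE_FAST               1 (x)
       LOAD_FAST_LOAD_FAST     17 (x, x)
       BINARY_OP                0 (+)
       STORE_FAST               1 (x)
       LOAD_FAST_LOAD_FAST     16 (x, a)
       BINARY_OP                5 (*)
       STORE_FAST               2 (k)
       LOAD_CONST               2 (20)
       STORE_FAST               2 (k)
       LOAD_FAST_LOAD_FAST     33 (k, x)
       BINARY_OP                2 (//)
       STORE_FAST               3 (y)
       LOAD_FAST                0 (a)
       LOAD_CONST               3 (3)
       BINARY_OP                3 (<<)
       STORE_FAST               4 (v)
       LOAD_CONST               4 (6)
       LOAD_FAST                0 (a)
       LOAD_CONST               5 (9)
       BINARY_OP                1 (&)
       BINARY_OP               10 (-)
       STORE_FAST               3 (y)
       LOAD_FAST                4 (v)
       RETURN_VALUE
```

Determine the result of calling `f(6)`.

LOAD_CONST → push 8. Stack: [8]
LOAD_FAST a → push 6. Stack: [8, 6]
BINARY_OP * → 8 * 6 = 48. Stack: [48]
STORE_FAST x → x=48. Stack: []
LOAD_FAST_LOAD_FAST x,x → push 48,48. Stack: [48, 48]
BINARY_OP + → 48 + 48 = 96. Stack: [96]
STORE_FAST x → x=96. Stack: []
LOAD_FAST_LOAD_FAST x,a → push 96,6. Stack: [96, 6]
BINARY_OP * → 96 * 6 = 576. Stack: [576]
STORE_FAST k → k=576. Stack: []
LOAD_CONST → push 20. Stack: [20]
STORE_FAST k → k=20. Stack: []
LOAD_FAST_LOAD_FAST k,x → push 20,96. Stack: [20, 96]
BINARY_OP // → 20 // 96 = 0. Stack: [0]
STORE_FAST y → y=0. Stack: []
LOAD_FAST a → push 6. Stack: [6]
LOAD_CONST → push 3. Stack: [6, 3]
BINARY_OP << → 6 << 3 = 48. Stack: [48]
STORE_FAST v → v=48. Stack: []
LOAD_CONST → push 6. Stack: [6]
LOAD_FAST a → push 6. Stack: [6, 6]
LOAD_CONST → push 9. Stack: [6, 6, 9]
BINARY_OP & → 6 & 9 = 0. Stack: [6, 0]
BINARY_OP - → 6 - 0 = 6. Stack: [6]
STORE_FAST y → y=6. Stack: []
LOAD_FAST v → push 48. Stack: [48]
RETURN_VALUE → return 48.

48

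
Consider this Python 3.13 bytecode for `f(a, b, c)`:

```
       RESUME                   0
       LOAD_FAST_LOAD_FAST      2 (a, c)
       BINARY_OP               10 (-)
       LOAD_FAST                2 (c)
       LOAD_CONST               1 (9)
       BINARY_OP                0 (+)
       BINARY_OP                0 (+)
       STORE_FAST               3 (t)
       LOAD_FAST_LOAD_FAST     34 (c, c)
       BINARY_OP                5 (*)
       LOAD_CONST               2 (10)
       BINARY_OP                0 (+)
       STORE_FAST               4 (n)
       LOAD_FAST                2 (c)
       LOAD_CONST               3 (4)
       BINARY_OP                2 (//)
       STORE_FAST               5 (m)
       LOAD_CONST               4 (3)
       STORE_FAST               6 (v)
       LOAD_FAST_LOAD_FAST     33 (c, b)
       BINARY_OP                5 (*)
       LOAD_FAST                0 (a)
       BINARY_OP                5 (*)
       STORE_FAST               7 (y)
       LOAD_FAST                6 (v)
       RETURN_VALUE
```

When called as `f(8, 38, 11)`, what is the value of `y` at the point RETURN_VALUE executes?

3344

LOAD_FAST_LOAD_FAST a,c → push 8,11. Stack: [8, 11]
BINARY_OP - → 8 - 11 = -3. Stack: [-3]
LOAD_FAST c → push 11. Stack: [-3, 11]
LOAD_CONST → push 9. Stack: [-3, 11, 9]
BINARY_OP + → 11 + 9 = 20. Stack: [-3, 20]
BINARY_OP + → -3 + 20 = 17. Stack: [17]
STORE_FAST t → t=17. Stack: []
LOAD_FAST_LOAD_FAST c,c → push 11,11. Stack: [11, 11]
BINARY_OP * → 11 * 11 = 121. Stack: [121]
LOAD_CONST → push 10. Stack: [121, 10]
BINARY_OP + → 121 + 10 = 131. Stack: [131]
STORE_FAST n → n=131. Stack: []
LOAD_FAST c → push 11. Stack: [11]
LOAD_CONST → push 4. Stack: [11, 4]
BINARY_OP // → 11 // 4 = 2. Stack: [2]
STORE_FAST m → m=2. Stack: []
LOAD_CONST → push 3. Stack: [3]
STORE_FAST v → v=3. Stack: []
LOAD_FAST_LOAD_FAST c,b → push 11,38. Stack: [11, 38]
BINARY_OP * → 11 * 38 = 418. Stack: [418]
LOAD_FAST a → push 8. Stack: [418, 8]
BINARY_OP * → 418 * 8 = 3344. Stack: [3344]
STORE_FAST y → y=3344. Stack: []
LOAD_FAST v → push 3. Stack: [3]
RETURN_VALUE → return 3.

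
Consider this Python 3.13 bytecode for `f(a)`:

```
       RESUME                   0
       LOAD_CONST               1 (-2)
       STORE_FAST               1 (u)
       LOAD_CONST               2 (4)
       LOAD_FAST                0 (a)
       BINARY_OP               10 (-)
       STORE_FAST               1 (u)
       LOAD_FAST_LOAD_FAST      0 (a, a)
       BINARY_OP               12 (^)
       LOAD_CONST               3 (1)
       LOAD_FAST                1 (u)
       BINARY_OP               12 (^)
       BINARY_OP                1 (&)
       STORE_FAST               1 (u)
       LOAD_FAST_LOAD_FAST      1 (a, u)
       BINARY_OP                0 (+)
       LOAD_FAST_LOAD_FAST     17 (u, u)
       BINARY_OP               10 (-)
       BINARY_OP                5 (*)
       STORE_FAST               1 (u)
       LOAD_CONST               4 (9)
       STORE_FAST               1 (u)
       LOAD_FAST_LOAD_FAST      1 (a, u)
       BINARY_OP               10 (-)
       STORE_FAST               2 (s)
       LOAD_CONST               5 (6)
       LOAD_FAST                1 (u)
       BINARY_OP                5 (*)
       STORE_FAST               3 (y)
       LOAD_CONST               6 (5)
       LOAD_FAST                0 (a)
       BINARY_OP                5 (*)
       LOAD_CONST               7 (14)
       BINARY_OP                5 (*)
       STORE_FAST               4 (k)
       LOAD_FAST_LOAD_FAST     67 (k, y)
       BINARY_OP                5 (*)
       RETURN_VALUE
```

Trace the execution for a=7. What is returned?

LOAD_CONST → push -2. Stack: [-2]
STORE_FAST u → u=-2. Stack: []
LOAD_CONST → push 4. Stack: [4]
LOAD_FAST a → push 7. Stack: [4, 7]
BINARY_OP - → 4 - 7 = -3. Stack: [-3]
STORE_FAST u → u=-3. Stack: []
LOAD_FAST_LOAD_FAST a,a → push 7,7. Stack: [7, 7]
BINARY_OP ^ → 7 ^ 7 = 0. Stack: [0]
LOAD_CONST → push 1. Stack: [0, 1]
LOAD_FAST u → push -3. Stack: [0, 1, -3]
BINARY_OP ^ → 1 ^ -3 = -4. Stack: [0, -4]
BINARY_OP & → 0 & -4 = 0. Stack: [0]
STORE_FAST u → u=0. Stack: []
LOAD_FAST_LOAD_FAST a,u → push 7,0. Stack: [7, 0]
BINARY_OP + → 7 + 0 = 7. Stack: [7]
LOAD_FAST_LOAD_FAST u,u → push 0,0. Stack: [7, 0, 0]
BINARY_OP - → 0 - 0 = 0. Stack: [7, 0]
BINARY_OP * → 7 * 0 = 0. Stack: [0]
STORE_FAST u → u=0. Stack: []
LOAD_CONST → push 9. Stack: [9]
STORE_FAST u → u=9. Stack: []
LOAD_FAST_LOAD_FAST a,u → push 7,9. Stack: [7, 9]
BINARY_OP - → 7 - 9 = -2. Stack: [-2]
STORE_FAST s → s=-2. Stack: []
LOAD_CONST → push 6. Stack: [6]
LOAD_FAST u → push 9. Stack: [6, 9]
BINARY_OP * → 6 * 9 = 54. Stack: [54]
STORE_FAST y → y=54. Stack: []
LOAD_CONST → push 5. Stack: [5]
LOAD_FAST a → push 7. Stack: [5, 7]
BINARY_OP * → 5 * 7 = 35. Stack: [35]
LOAD_CONST → push 14. Stack: [35, 14]
BINARY_OP * → 35 * 14 = 490. Stack: [490]
STORE_FAST k → k=490. Stack: []
LOAD_FAST_LOAD_FAST k,y → push 490,54. Stack: [490, 54]
BINARY_OP * → 490 * 54 = 26460. Stack: [26460]
RETURN_VALUE → return 26460.

26460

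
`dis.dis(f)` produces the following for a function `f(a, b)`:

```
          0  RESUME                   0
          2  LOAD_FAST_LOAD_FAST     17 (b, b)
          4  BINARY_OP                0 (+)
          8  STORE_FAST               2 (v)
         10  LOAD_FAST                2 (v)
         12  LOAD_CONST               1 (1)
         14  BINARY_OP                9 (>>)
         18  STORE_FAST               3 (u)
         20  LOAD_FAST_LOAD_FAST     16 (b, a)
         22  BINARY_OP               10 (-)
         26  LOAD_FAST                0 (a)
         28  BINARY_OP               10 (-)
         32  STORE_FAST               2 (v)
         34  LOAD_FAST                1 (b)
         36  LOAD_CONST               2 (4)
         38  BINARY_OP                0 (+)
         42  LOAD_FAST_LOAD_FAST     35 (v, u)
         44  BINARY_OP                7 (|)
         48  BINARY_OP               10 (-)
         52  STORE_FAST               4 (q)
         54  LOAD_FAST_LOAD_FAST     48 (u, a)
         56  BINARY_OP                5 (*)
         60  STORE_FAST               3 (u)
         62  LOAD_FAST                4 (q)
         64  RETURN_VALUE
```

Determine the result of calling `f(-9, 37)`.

LOAD_FAST_LOAD_FAST b,b → push 37,37. Stack: [37, 37]
BINARY_OP + → 37 + 37 = 74. Stack: [74]
STORE_FAST v → v=74. Stack: []
LOAD_FAST v → push 74. Stack: [74]
LOAD_CONST → push 1. Stack: [74, 1]
BINARY_OP >> → 74 >> 1 = 37. Stack: [37]
STORE_FAST u → u=37. Stack: []
LOAD_FAST_LOAD_FAST b,a → push 37,-9. Stack: [37, -9]
BINARY_OP - → 37 - -9 = 46. Stack: [46]
LOAD_FAST a → push -9. Stack: [46, -9]
BINARY_OP - → 46 - -9 = 55. Stack: [55]
STORE_FAST v → v=55. Stack: []
LOAD_FAST b → push 37. Stack: [37]
LOAD_CONST → push 4. Stack: [37, 4]
BINARY_OP + → 37 + 4 = 41. Stack: [41]
LOAD_FAST_LOAD_FAST v,u → push 55,37. Stack: [41, 55, 37]
BINARY_OP | → 55 | 37 = 55. Stack: [41, 55]
BINARY_OP - → 41 - 55 = -14. Stack: [-14]
STORE_FAST q → q=-14. Stack: []
LOAD_FAST_LOAD_FAST u,a → push 37,-9. Stack: [37, -9]
BINARY_OP * → 37 * -9 = -333. Stack: [-333]
STORE_FAST u → u=-333. Stack: []
LOAD_FAST q → push -14. Stack: [-14]
RETURN_VALUE → return -14.

-14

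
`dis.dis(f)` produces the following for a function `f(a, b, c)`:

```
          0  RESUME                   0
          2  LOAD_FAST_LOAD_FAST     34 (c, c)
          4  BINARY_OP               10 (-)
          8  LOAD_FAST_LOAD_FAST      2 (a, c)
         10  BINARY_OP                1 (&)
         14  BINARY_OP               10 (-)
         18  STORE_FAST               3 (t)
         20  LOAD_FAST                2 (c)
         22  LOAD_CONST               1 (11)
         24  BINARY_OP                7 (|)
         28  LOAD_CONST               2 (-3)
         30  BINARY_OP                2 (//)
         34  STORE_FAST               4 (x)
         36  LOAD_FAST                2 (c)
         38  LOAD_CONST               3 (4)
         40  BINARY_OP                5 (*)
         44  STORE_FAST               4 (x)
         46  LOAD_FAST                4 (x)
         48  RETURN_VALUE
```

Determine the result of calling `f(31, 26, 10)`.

40

LOAD_FAST_LOAD_FAST c,c → push 10,10. Stack: [10, 10]
BINARY_OP - → 10 - 10 = 0. Stack: [0]
LOAD_FAST_LOAD_FAST a,c → push 31,10. Stack: [0, 31, 10]
BINARY_OP & → 31 & 10 = 10. Stack: [0, 10]
BINARY_OP - → 0 - 10 = -10. Stack: [-10]
STORE_FAST t → t=-10. Stack: []
LOAD_FAST c → push 10. Stack: [10]
LOAD_CONST → push 11. Stack: [10, 11]
BINARY_OP | → 10 | 11 = 11. Stack: [11]
LOAD_CONST → push -3. Stack: [11, -3]
BINARY_OP // → 11 // -3 = -4. Stack: [-4]
STORE_FAST x → x=-4. Stack: []
LOAD_FAST c → push 10. Stack: [10]
LOAD_CONST → push 4. Stack: [10, 4]
BINARY_OP * → 10 * 4 = 40. Stack: [40]
STORE_FAST x → x=40. Stack: []
LOAD_FAST x → push 40. Stack: [40]
RETURN_VALUE → return 40.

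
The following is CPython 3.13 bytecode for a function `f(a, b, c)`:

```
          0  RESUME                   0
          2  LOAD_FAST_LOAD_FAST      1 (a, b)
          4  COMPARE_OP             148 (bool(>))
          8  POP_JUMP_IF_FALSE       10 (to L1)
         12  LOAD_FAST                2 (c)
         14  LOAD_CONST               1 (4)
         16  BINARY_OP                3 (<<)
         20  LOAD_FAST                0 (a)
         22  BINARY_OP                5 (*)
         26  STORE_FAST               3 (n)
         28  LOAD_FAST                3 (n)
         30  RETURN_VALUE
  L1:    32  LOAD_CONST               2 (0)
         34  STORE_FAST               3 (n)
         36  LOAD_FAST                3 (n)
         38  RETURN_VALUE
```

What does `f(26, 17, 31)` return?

LOAD_FAST_LOAD_FAST a,b → push 26,17. Stack: [26, 17]
COMPARE_OP bool(>) → 26 vs 17 = True. Stack: [True]
POP_JUMP_IF_FALSE → pop True; no jump. Stack: []
LOAD_FAST c → push 31. Stack: [31]
LOAD_CONST → push 4. Stack: [31, 4]
BINARY_OP << → 31 << 4 = 496. Stack: [496]
LOAD_FAST a → push 26. Stack: [496, 26]
BINARY_OP * → 496 * 26 = 12896. Stack: [12896]
STORE_FAST n → n=12896. Stack: []
LOAD_FAST n → push 12896. Stack: [12896]
RETURN_VALUE → return 12896.

12896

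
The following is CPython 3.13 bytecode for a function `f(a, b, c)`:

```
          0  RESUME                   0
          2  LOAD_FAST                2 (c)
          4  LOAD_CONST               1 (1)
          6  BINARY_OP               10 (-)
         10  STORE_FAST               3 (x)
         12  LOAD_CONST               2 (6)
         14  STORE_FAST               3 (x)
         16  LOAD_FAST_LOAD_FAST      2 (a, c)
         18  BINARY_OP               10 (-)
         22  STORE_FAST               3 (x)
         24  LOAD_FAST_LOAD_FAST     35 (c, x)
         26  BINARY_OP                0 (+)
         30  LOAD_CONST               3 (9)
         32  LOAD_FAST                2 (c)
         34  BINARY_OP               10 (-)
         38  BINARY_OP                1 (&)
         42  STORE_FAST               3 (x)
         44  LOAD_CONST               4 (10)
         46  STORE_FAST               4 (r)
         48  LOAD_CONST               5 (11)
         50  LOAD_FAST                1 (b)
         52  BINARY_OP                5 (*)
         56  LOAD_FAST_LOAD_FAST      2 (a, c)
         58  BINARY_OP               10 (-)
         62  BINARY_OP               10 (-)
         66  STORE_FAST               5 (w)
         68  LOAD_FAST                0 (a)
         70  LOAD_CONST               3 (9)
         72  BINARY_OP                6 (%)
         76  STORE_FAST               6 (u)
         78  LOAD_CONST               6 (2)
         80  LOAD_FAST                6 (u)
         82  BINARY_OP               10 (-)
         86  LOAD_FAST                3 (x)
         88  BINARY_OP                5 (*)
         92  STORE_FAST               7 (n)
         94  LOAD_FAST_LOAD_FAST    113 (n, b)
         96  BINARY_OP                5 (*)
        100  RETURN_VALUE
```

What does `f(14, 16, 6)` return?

-96

LOAD_FAST c → push 6. Stack: [6]
LOAD_CONST → push 1. Stack: [6, 1]
BINARY_OP - → 6 - 1 = 5. Stack: [5]
STORE_FAST x → x=5. Stack: []
LOAD_CONST → push 6. Stack: [6]
STORE_FAST x → x=6. Stack: []
LOAD_FAST_LOAD_FAST a,c → push 14,6. Stack: [14, 6]
BINARY_OP - → 14 - 6 = 8. Stack: [8]
STORE_FAST x → x=8. Stack: []
LOAD_FAST_LOAD_FAST c,x → push 6,8. Stack: [6, 8]
BINARY_OP + → 6 + 8 = 14. Stack: [14]
LOAD_CONST → push 9. Stack: [14, 9]
LOAD_FAST c → push 6. Stack: [14, 9, 6]
BINARY_OP - → 9 - 6 = 3. Stack: [14, 3]
BINARY_OP & → 14 & 3 = 2. Stack: [2]
STORE_FAST x → x=2. Stack: []
LOAD_CONST → push 10. Stack: [10]
STORE_FAST r → r=10. Stack: []
LOAD_CONST → push 11. Stack: [11]
LOAD_FAST b → push 16. Stack: [11, 16]
BINARY_OP * → 11 * 16 = 176. Stack: [176]
LOAD_FAST_LOAD_FAST a,c → push 14,6. Stack: [176, 14, 6]
BINARY_OP - → 14 - 6 = 8. Stack: [176, 8]
BINARY_OP - → 176 - 8 = 168. Stack: [168]
STORE_FAST w → w=168. Stack: []
LOAD_FAST a → push 14. Stack: [14]
LOAD_CONST → push 9. Stack: [14, 9]
BINARY_OP % → 14 % 9 = 5. Stack: [5]
STORE_FAST u → u=5. Stack: []
LOAD_CONST → push 2. Stack: [2]
LOAD_FAST u → push 5. Stack: [2, 5]
BINARY_OP - → 2 - 5 = -3. Stack: [-3]
LOAD_FAST x → push 2. Stack: [-3, 2]
BINARY_OP * → -3 * 2 = -6. Stack: [-6]
STORE_FAST n → n=-6. Stack: []
LOAD_FAST_LOAD_FAST n,b → push -6,16. Stack: [-6, 16]
BINARY_OP * → -6 * 16 = -96. Stack: [-96]
RETURN_VALUE → return -96.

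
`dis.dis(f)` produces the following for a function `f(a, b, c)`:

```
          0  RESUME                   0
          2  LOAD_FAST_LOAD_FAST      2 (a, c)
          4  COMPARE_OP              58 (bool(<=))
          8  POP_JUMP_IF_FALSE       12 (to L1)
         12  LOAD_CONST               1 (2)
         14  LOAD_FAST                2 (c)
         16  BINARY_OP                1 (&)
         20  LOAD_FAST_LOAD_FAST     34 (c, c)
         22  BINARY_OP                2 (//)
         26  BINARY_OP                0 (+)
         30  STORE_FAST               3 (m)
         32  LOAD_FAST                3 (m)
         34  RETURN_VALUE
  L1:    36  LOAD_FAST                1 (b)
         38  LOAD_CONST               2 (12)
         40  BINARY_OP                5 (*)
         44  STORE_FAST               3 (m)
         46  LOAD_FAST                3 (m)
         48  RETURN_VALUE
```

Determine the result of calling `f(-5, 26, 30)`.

LOAD_FAST_LOAD_FAST a,c → push -5,30. Stack: [-5, 30]
COMPARE_OP bool(<=) → -5 vs 30 = True. Stack: [True]
POP_JUMP_IF_FALSE → pop True; no jump. Stack: []
LOAD_CONST → push 2. Stack: [2]
LOAD_FAST c → push 30. Stack: [2, 30]
BINARY_OP & → 2 & 30 = 2. Stack: [2]
LOAD_FAST_LOAD_FAST c,c → push 30,30. Stack: [2, 30, 30]
BINARY_OP // → 30 // 30 = 1. Stack: [2, 1]
BINARY_OP + → 2 + 1 = 3. Stack: [3]
STORE_FAST m → m=3. Stack: []
LOAD_FAST m → push 3. Stack: [3]
RETURN_VALUE → return 3.

3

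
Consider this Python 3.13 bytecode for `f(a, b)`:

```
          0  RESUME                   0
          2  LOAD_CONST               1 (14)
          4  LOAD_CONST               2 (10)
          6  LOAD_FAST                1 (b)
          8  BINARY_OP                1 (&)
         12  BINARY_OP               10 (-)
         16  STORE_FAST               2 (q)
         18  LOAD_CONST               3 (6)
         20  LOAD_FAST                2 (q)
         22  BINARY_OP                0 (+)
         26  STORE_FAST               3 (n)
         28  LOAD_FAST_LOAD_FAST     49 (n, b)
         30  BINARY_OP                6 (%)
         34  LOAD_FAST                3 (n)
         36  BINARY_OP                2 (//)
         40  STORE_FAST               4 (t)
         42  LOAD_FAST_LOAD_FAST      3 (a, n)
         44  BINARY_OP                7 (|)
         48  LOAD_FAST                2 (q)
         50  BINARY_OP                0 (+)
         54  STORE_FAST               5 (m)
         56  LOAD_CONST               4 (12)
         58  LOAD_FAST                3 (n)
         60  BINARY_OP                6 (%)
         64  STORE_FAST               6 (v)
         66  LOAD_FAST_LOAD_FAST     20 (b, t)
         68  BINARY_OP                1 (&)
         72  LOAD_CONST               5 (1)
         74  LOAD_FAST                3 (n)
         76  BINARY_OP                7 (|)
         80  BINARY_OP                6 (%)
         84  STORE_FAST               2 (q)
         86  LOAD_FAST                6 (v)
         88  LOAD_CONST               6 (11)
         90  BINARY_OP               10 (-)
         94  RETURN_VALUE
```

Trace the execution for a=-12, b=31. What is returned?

LOAD_CONST → push 14. Stack: [14]
LOAD_CONST → push 10. Stack: [14, 10]
LOAD_FAST b → push 31. Stack: [14, 10, 31]
BINARY_OP & → 10 & 31 = 10. Stack: [14, 10]
BINARY_OP - → 14 - 10 = 4. Stack: [4]
STORE_FAST q → q=4. Stack: []
LOAD_CONST → push 6. Stack: [6]
LOAD_FAST q → push 4. Stack: [6, 4]
BINARY_OP + → 6 + 4 = 10. Stack: [10]
STORE_FAST n → n=10. Stack: []
LOAD_FAST_LOAD_FAST n,b → push 10,31. Stack: [10, 31]
BINARY_OP % → 10 % 31 = 10. Stack: [10]
LOAD_FAST n → push 10. Stack: [10, 10]
BINARY_OP // → 10 // 10 = 1. Stack: [1]
STORE_FAST t → t=1. Stack: []
LOAD_FAST_LOAD_FAST a,n → push -12,10. Stack: [-12, 10]
BINARY_OP | → -12 | 10 = -2. Stack: [-2]
LOAD_FAST q → push 4. Stack: [-2, 4]
BINARY_OP + → -2 + 4 = 2. Stack: [2]
STORE_FAST m → m=2. Stack: []
LOAD_CONST → push 12. Stack: [12]
LOAD_FAST n → push 10. Stack: [12, 10]
BINARY_OP % → 12 % 10 = 2. Stack: [2]
STORE_FAST v → v=2. Stack: []
LOAD_FAST_LOAD_FAST b,t → push 31,1. Stack: [31, 1]
BINARY_OP & → 31 & 1 = 1. Stack: [1]
LOAD_CONST → push 1. Stack: [1, 1]
LOAD_FAST n → push 10. Stack: [1, 1, 10]
BINARY_OP | → 1 | 10 = 11. Stack: [1, 11]
BINARY_OP % → 1 % 11 = 1. Stack: [1]
STORE_FAST q → q=1. Stack: []
LOAD_FAST v → push 2. Stack: [2]
LOAD_CONST → push 11. Stack: [2, 11]
BINARY_OP - → 2 - 11 = -9. Stack: [-9]
RETURN_VALUE → return -9.

-9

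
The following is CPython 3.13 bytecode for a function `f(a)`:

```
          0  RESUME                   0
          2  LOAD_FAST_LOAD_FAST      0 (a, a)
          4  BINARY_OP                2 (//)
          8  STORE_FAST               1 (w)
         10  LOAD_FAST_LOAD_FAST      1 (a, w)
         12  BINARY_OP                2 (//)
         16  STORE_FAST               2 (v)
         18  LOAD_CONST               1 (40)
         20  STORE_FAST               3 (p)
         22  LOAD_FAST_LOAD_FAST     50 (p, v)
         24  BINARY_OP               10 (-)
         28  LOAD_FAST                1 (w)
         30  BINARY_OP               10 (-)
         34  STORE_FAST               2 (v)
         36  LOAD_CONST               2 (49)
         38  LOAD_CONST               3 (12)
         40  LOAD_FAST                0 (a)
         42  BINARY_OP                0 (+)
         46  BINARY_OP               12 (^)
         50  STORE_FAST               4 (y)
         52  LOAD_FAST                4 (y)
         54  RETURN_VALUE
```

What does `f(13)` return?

40

LOAD_FAST_LOAD_FAST a,a → push 13,13. Stack: [13, 13]
BINARY_OP // → 13 // 13 = 1. Stack: [1]
STORE_FAST w → w=1. Stack: []
LOAD_FAST_LOAD_FAST a,w → push 13,1. Stack: [13, 1]
BINARY_OP // → 13 // 1 = 13. Stack: [13]
STORE_FAST v → v=13. Stack: []
LOAD_CONST → push 40. Stack: [40]
STORE_FAST p → p=40. Stack: []
LOAD_FAST_LOAD_FAST p,v → push 40,13. Stack: [40, 13]
BINARY_OP - → 40 - 13 = 27. Stack: [27]
LOAD_FAST w → push 1. Stack: [27, 1]
BINARY_OP - → 27 - 1 = 26. Stack: [26]
STORE_FAST v → v=26. Stack: []
LOAD_CONST → push 49. Stack: [49]
LOAD_CONST → push 12. Stack: [49, 12]
LOAD_FAST a → push 13. Stack: [49, 12, 13]
BINARY_OP + → 12 + 13 = 25. Stack: [49, 25]
BINARY_OP ^ → 49 ^ 25 = 40. Stack: [40]
STORE_FAST y → y=40. Stack: []
LOAD_FAST y → push 40. Stack: [40]
RETURN_VALUE → return 40.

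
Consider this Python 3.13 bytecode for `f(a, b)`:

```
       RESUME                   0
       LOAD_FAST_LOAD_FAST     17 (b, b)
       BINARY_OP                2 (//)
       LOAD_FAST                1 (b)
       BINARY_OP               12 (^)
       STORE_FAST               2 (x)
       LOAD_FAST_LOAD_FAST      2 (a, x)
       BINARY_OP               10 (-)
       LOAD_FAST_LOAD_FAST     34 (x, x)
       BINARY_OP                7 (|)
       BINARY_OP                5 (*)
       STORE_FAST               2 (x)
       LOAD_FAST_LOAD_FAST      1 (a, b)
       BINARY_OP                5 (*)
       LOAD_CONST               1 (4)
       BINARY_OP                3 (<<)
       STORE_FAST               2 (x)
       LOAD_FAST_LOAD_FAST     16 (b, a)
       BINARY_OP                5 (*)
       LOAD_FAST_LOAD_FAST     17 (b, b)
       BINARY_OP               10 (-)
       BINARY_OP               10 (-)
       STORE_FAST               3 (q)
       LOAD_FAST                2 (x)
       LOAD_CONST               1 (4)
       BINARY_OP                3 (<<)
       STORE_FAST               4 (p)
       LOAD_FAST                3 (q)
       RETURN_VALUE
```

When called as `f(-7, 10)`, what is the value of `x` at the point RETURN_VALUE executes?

LOAD_FAST_LOAD_FAST b,b → push 10,10. Stack: [10, 10]
BINARY_OP // → 10 // 10 = 1. Stack: [1]
LOAD_FAST b → push 10. Stack: [1, 10]
BINARY_OP ^ → 1 ^ 10 = 11. Stack: [11]
STORE_FAST x → x=11. Stack: []
LOAD_FAST_LOAD_FAST a,x → push -7,11. Stack: [-7, 11]
BINARY_OP - → -7 - 11 = -18. Stack: [-18]
LOAD_FAST_LOAD_FAST x,x → push 11,11. Stack: [-18, 11, 11]
BINARY_OP | → 11 | 11 = 11. Stack: [-18, 11]
BINARY_OP * → -18 * 11 = -198. Stack: [-198]
STORE_FAST x → x=-198. Stack: []
LOAD_FAST_LOAD_FAST a,b → push -7,10. Stack: [-7, 10]
BINARY_OP * → -7 * 10 = -70. Stack: [-70]
LOAD_CONST → push 4. Stack: [-70, 4]
BINARY_OP << → -70 << 4 = -1120. Stack: [-1120]
STORE_FAST x → x=-1120. Stack: []
LOAD_FAST_LOAD_FAST b,a → push 10,-7. Stack: [10, -7]
BINARY_OP * → 10 * -7 = -70. Stack: [-70]
LOAD_FAST_LOAD_FAST b,b → push 10,10. Stack: [-70, 10, 10]
BINARY_OP - → 10 - 10 = 0. Stack: [-70, 0]
BINARY_OP - → -70 - 0 = -70. Stack: [-70]
STORE_FAST q → q=-70. Stack: []
LOAD_FAST x → push -1120. Stack: [-1120]
LOAD_CONST → push 4. Stack: [-1120, 4]
BINARY_OP << → -1120 << 4 = -17920. Stack: [-17920]
STORE_FAST p → p=-17920. Stack: []
LOAD_FAST q → push -70. Stack: [-70]
RETURN_VALUE → return -70.

-1120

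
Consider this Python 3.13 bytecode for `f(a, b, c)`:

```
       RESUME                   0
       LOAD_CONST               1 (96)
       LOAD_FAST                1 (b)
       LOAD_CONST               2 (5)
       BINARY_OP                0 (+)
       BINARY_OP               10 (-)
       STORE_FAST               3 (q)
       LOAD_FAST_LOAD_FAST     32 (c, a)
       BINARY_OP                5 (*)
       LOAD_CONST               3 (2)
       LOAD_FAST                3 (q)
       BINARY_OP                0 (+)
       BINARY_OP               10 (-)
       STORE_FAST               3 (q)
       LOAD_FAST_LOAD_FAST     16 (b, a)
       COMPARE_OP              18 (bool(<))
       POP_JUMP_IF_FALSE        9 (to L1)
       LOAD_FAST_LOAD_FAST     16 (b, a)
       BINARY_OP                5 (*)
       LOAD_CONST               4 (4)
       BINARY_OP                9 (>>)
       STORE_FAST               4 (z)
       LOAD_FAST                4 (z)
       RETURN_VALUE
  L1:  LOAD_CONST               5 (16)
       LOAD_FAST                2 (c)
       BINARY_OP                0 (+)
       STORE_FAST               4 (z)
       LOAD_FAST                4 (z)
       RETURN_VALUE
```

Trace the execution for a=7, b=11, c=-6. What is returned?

LOAD_CONST → push 96. Stack: [96]
LOAD_FAST b → push 11. Stack: [96, 11]
LOAD_CONST → push 5. Stack: [96, 11, 5]
BINARY_OP + → 11 + 5 = 16. Stack: [96, 16]
BINARY_OP - → 96 - 16 = 80. Stack: [80]
STORE_FAST q → q=80. Stack: []
LOAD_FAST_LOAD_FAST c,a → push -6,7. Stack: [-6, 7]
BINARY_OP * → -6 * 7 = -42. Stack: [-42]
LOAD_CONST → push 2. Stack: [-42, 2]
LOAD_FAST q → push 80. Stack: [-42, 2, 80]
BINARY_OP + → 2 + 80 = 82. Stack: [-42, 82]
BINARY_OP - → -42 - 82 = -124. Stack: [-124]
STORE_FAST q → q=-124. Stack: []
LOAD_FAST_LOAD_FAST b,a → push 11,7. Stack: [11, 7]
COMPARE_OP bool(<) → 11 vs 7 = False. Stack: [False]
POP_JUMP_IF_FALSE → pop False; jump. Stack: []
LOAD_CONST → push 16. Stack: [16]
LOAD_FAST c → push -6. Stack: [16, -6]
BINARY_OP + → 16 + -6 = 10. Stack: [10]
STORE_FAST z → z=10. Stack: []
LOAD_FAST z → push 10. Stack: [10]
RETURN_VALUE → return 10.

10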